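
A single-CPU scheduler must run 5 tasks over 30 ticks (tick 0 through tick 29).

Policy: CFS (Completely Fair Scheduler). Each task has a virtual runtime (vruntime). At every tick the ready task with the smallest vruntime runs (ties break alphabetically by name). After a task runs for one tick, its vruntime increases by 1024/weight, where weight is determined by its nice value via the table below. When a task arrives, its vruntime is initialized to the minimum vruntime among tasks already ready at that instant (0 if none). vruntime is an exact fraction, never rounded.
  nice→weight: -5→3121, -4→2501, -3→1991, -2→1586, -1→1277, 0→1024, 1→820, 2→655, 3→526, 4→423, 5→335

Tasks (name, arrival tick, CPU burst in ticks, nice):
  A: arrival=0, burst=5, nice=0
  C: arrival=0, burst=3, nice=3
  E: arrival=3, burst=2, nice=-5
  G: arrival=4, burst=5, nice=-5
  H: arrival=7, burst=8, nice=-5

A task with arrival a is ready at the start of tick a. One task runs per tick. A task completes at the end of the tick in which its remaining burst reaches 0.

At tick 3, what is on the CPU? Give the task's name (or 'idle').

running at tick 3 = C

t=0: vr[A=0 C=0] → run A
t=1: vr[A=1 C=0] → run C
t=2: vr[A=1 C=512/263] → run A
t=3: vr[A=2 C=512/263 E=512/263] → run C
t=4: vr[A=2 C=1024/263 E=512/263 G=512/263] → run E
t=5: vr[A=2 C=1024/263 E=1867264/820823 G=512/263] → run G
t=6: vr[A=2 C=1024/263 E=1867264/820823 G=1867264/820823] → run A
t=7: vr[A=3 C=1024/263 E=1867264/820823 G=1867264/820823 H=1867264/820823] → run E
t=8: vr[A=3 C=1024/263 G=1867264/820823 H=1867264/820823] → run G
t=9: vr[A=3 C=1024/263 G=2136576/820823 H=1867264/820823] → run H
t=10: vr[A=3 C=1024/263 G=2136576/820823 H=2136576/820823] → run G
t=11: vr[A=3 C=1024/263 G=2405888/820823 H=2136576/820823] → run H
t=12: vr[A=3 C=1024/263 G=2405888/820823 H=2405888/820823] → run G
t=13: vr[A=3 C=1024/263 G=2675200/820823 H=2405888/820823] → run H
t=14: vr[A=3 C=1024/263 G=2675200/820823 H=2675200/820823] → run A
t=15: vr[A=4 C=1024/263 G=2675200/820823 H=2675200/820823] → run G
t=16: vr[A=4 C=1024/263 H=2675200/820823] → run H
t=17: vr[A=4 C=1024/263 H=2944512/820823] → run H
t=18: vr[A=4 C=1024/263 H=3213824/820823] → run C
t=19: vr[A=4 H=3213824/820823] → run H
t=20: vr[A=4 H=3483136/820823] → run A
t=21: vr[H=3483136/820823] → run H
t=22: vr[H=3752448/820823] → run H
t=23: (idle)
t=24: (idle)
t=25: (idle)
t=26: (idle)
t=27: (idle)
t=28: (idle)
t=29: (idle)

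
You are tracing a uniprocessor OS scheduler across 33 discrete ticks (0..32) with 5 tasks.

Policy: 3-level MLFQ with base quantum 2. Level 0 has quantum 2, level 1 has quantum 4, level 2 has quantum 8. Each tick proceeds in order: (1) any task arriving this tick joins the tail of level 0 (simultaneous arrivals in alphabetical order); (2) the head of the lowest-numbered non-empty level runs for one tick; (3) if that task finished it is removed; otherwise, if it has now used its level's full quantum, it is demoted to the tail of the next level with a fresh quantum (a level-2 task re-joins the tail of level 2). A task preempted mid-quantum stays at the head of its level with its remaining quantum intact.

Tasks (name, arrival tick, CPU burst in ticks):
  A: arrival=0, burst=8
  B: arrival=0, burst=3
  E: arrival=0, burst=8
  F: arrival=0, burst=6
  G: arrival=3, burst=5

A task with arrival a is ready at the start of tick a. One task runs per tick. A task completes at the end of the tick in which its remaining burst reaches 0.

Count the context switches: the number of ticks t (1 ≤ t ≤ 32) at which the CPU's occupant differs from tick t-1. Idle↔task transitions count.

context switches = 12

t=0: L0/L1/L2 = ABEF/-/- → run A
t=1: L0/L1/L2 = ABEF/-/- → run A
t=2: L0/L1/L2 = BEF/A/- → run B
t=3: L0/L1/L2 = BEFG/A/- → run B
t=4: L0/L1/L2 = EFG/AB/- → run E
t=5: L0/L1/L2 = EFG/AB/- → run E
t=6: L0/L1/L2 = FG/ABE/- → run F
t=7: L0/L1/L2 = FG/ABE/- → run F
t=8: L0/L1/L2 = G/ABEF/- → run G
t=9: L0/L1/L2 = G/ABEF/- → run G
t=10: L0/L1/L2 = -/ABEFG/- → run A
t=11: L0/L1/L2 = -/ABEFG/- → run A
t=12: L0/L1/L2 = -/ABEFG/- → run A
t=13: L0/L1/L2 = -/ABEFG/- → run A
t=14: L0/L1/L2 = -/BEFG/A → run B
t=15: L0/L1/L2 = -/EFG/A → run E
t=16: L0/L1/L2 = -/EFG/A → run E
t=17: L0/L1/L2 = -/EFG/A → run E
t=18: L0/L1/L2 = -/EFG/A → run E
t=19: L0/L1/L2 = -/FG/AE → run F
t=20: L0/L1/L2 = -/FG/AE → run F
t=21: L0/L1/L2 = -/FG/AE → run F
t=22: L0/L1/L2 = -/FG/AE → run F
t=23: L0/L1/L2 = -/G/AE → run G
t=24: L0/L1/L2 = -/G/AE → run G
t=25: L0/L1/L2 = -/G/AE → run G
t=26: L0/L1/L2 = -/-/AE → run A
t=27: L0/L1/L2 = -/-/AE → run A
t=28: L0/L1/L2 = -/-/E → run E
t=29: L0/L1/L2 = -/-/E → run E
t=30: (idle)
t=31: (idle)
t=32: (idle)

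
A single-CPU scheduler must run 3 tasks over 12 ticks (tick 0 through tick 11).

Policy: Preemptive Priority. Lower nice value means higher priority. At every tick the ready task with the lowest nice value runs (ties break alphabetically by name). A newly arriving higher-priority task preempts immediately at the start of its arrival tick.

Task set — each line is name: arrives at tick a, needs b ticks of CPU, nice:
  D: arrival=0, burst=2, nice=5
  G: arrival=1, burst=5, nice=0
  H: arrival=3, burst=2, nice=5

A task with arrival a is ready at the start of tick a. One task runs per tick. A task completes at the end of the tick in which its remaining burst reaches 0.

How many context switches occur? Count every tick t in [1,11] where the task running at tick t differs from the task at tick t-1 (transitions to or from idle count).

context switches = 4

t=0: ready={D} → run D
t=1: ready={D,G} → run G
t=2: ready={D,G} → run G
t=3: ready={D,G,H} → run G
t=4: ready={D,G,H} → run G
t=5: ready={D,G,H} → run G
t=6: ready={D,H} → run D
t=7: ready={H} → run H
t=8: ready={H} → run H
t=9: (idle)
t=10: (idle)
t=11: (idle)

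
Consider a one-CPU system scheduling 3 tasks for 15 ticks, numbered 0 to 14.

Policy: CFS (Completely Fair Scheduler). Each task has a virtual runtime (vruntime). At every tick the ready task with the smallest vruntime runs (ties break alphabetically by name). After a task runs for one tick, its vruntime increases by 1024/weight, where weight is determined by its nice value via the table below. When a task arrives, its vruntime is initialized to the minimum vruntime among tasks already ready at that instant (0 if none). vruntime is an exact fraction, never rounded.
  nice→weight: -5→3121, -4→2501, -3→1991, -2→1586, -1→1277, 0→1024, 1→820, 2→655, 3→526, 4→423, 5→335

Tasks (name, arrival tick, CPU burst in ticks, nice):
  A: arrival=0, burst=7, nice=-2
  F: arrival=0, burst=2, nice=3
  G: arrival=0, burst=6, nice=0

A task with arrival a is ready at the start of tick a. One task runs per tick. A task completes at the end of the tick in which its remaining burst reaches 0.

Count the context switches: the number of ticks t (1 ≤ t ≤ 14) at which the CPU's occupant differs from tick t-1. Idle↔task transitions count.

context switches = 11

t=0: vr[A=0 F=0 G=0] → run A
t=1: vr[A=512/793 F=0 G=0] → run F
t=2: vr[A=512/793 F=512/263 G=0] → run G
t=3: vr[A=512/793 F=512/263 G=1] → run A
t=4: vr[A=1024/793 F=512/263 G=1] → run G
t=5: vr[A=1024/793 F=512/263 G=2] → run A
t=6: vr[A=1536/793 F=512/263 G=2] → run A
t=7: vr[A=2048/793 F=512/263 G=2] → run F
t=8: vr[A=2048/793 G=2] → run G
t=9: vr[A=2048/793 G=3] → run A
t=10: vr[A=2560/793 G=3] → run G
t=11: vr[A=2560/793 G=4] → run A
t=12: vr[A=3072/793 G=4] → run A
t=13: vr[G=4] → run G
t=14: vr[G=5] → run G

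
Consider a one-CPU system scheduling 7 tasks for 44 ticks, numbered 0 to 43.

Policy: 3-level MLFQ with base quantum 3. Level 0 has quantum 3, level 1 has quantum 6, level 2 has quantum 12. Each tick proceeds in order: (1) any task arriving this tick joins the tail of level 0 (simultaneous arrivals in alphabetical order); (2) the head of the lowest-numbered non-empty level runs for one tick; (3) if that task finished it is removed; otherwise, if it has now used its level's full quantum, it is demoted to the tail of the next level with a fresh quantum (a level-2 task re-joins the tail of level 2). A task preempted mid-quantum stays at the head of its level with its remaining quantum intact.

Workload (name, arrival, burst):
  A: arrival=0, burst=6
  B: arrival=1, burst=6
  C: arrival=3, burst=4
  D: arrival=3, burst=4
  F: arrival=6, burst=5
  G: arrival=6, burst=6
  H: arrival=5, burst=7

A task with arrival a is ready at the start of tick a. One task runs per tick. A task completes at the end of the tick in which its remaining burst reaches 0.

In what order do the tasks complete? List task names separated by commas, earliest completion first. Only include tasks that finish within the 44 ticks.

completion order = A, B, C, D, H, F, G

t=0: L0/L1/L2 = A/-/- → run A
t=1: L0/L1/L2 = AB/-/- → run A
t=2: L0/L1/L2 = AB/-/- → run A
t=3: L0/L1/L2 = BCD/A/- → run B
t=4: L0/L1/L2 = BCD/A/- → run B
t=5: L0/L1/L2 = BCDH/A/- → run B
t=6: L0/L1/L2 = CDHFG/AB/- → run C
t=7: L0/L1/L2 = CDHFG/AB/- → run C
t=8: L0/L1/L2 = CDHFG/AB/- → run C
t=9: L0/L1/L2 = DHFG/ABC/- → run D
t=10: L0/L1/L2 = DHFG/ABC/- → run D
t=11: L0/L1/L2 = DHFG/ABC/- → run D
t=12: L0/L1/L2 = HFG/ABCD/- → run H
t=13: L0/L1/L2 = HFG/ABCD/- → run H
t=14: L0/L1/L2 = HFG/ABCD/- → run H
t=15: L0/L1/L2 = FG/ABCDH/- → run F
t=16: L0/L1/L2 = FG/ABCDH/- → run F
t=17: L0/L1/L2 = FG/ABCDH/- → run F
t=18: L0/L1/L2 = G/ABCDHF/- → run G
t=19: L0/L1/L2 = G/ABCDHF/- → run G
t=20: L0/L1/L2 = G/ABCDHF/- → run G
t=21: L0/L1/L2 = -/ABCDHFG/- → run A
t=22: L0/L1/L2 = -/ABCDHFG/- → run A
t=23: L0/L1/L2 = -/ABCDHFG/- → run A
t=24: L0/L1/L2 = -/BCDHFG/- → run B
t=25: L0/L1/L2 = -/BCDHFG/- → run B
t=26: L0/L1/L2 = -/BCDHFG/- → run B
t=27: L0/L1/L2 = -/CDHFG/- → run C
t=28: L0/L1/L2 = -/DHFG/- → run D
t=29: L0/L1/L2 = -/HFG/- → run H
t=30: L0/L1/L2 = -/HFG/- → run H
t=31: L0/L1/L2 = -/HFG/- → run H
t=32: L0/L1/L2 = -/HFG/- → run H
t=33: L0/L1/L2 = -/FG/- → run F
t=34: L0/L1/L2 = -/FG/- → run F
t=35: L0/L1/L2 = -/G/- → run G
t=36: L0/L1/L2 = -/G/- → run G
t=37: L0/L1/L2 = -/G/- → run G
t=38: (idle)
t=39: (idle)
t=40: (idle)
t=41: (idle)
t=42: (idle)
t=43: (idle)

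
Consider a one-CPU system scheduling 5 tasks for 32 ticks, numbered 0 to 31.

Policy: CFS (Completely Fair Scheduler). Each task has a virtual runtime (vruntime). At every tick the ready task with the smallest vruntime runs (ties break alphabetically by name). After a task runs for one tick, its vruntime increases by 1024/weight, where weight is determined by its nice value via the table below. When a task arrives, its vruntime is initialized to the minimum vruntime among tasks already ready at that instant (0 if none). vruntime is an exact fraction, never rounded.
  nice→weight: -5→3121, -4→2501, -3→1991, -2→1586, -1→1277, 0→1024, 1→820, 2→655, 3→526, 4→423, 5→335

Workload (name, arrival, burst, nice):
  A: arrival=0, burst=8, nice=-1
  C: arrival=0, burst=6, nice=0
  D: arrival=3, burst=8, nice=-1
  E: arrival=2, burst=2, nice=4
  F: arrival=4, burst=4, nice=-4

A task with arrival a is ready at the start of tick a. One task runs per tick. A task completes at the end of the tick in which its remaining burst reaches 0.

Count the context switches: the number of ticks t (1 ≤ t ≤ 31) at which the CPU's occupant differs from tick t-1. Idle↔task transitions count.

t=0: vr[A=0 C=0] → run A
t=1: vr[A=1024/1277 C=0] → run C
t=2: vr[A=1024/1277 C=1 E=1024/1277] → run A
t=3: vr[A=2048/1277 C=1 D=1024/1277 E=1024/1277] → run D
t=4: vr[A=2048/1277 C=1 D=2048/1277 E=1024/1277 F=1024/1277] → run E
t=5: vr[A=2048/1277 C=1 D=2048/1277 E=1740800/540171 F=1024/1277] → run F
t=6: vr[A=2048/1277 C=1 D=2048/1277 E=1740800/540171 F=3868672/3193777] → run C
t=7: vr[A=2048/1277 C=2 D=2048/1277 E=1740800/540171 F=3868672/3193777] → run F
t=8: vr[A=2048/1277 C=2 D=2048/1277 E=1740800/540171 F=5176320/3193777] → run A
t=9: vr[A=3072/1277 C=2 D=2048/1277 E=1740800/540171 F=5176320/3193777] → run D
t=10: vr[A=3072/1277 C=2 D=3072/1277 E=1740800/540171 F=5176320/3193777] → run F
t=11: vr[A=3072/1277 C=2 D=3072/1277 E=1740800/540171 F=6483968/3193777] → run C
t=12: vr[A=3072/1277 C=3 D=3072/1277 E=1740800/540171 F=6483968/3193777] → run F
t=13: vr[A=3072/1277 C=3 D=3072/1277 E=1740800/540171] → run A
t=14: vr[A=4096/1277 C=3 D=3072/1277 E=1740800/540171] → run D
t=15: vr[A=4096/1277 C=3 D=4096/1277 E=1740800/540171] → run C
t=16: vr[A=4096/1277 C=4 D=4096/1277 E=1740800/540171] → run A
t=17: vr[A=5120/1277 C=4 D=4096/1277 E=1740800/540171] → run D
t=18: vr[A=5120/1277 C=4 D=5120/1277 E=1740800/540171] → run E
t=19: vr[A=5120/1277 C=4 D=5120/1277] → run C
t=20: vr[A=5120/1277 C=5 D=5120/1277] → run A
t=21: vr[A=6144/1277 C=5 D=5120/1277] → run D
t=22: vr[A=6144/1277 C=5 D=6144/1277] → run A
t=23: vr[A=7168/1277 C=5 D=6144/1277] → run D
t=24: vr[A=7168/1277 C=5 D=7168/1277] → run C
t=25: vr[A=7168/1277 D=7168/1277] → run A
t=26: vr[D=7168/1277] → run D
t=27: vr[D=8192/1277] → run D
t=28: (idle)
t=29: (idle)
t=30: (idle)
t=31: (idle)

context switches = 27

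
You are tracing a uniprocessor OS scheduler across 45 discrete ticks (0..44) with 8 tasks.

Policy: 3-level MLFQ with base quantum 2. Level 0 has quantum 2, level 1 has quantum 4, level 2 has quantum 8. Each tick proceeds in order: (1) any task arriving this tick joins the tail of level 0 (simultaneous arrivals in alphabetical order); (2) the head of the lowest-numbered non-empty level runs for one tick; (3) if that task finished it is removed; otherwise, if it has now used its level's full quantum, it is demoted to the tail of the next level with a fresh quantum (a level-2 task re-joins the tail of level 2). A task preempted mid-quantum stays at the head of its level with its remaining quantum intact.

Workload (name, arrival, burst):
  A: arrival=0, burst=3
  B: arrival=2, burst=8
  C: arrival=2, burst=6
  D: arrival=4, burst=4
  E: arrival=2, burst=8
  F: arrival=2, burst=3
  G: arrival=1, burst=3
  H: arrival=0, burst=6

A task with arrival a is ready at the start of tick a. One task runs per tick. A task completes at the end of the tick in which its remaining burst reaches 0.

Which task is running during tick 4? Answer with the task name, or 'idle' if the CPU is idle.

running at tick 4 = G

t=0: L0/L1/L2 = AH/-/- → run A
t=1: L0/L1/L2 = AHG/-/- → run A
t=2: L0/L1/L2 = HGBCEF/A/- → run H
t=3: L0/L1/L2 = HGBCEF/A/- → run H
t=4: L0/L1/L2 = GBCEFD/AH/- → run G
t=5: L0/L1/L2 = GBCEFD/AH/- → run G
t=6: L0/L1/L2 = BCEFD/AHG/- → run B
t=7: L0/L1/L2 = BCEFD/AHG/- → run B
t=8: L0/L1/L2 = CEFD/AHGB/- → run C
t=9: L0/L1/L2 = CEFD/AHGB/- → run C
t=10: L0/L1/L2 = EFD/AHGBC/- → run E
t=11: L0/L1/L2 = EFD/AHGBC/- → run E
t=12: L0/L1/L2 = FD/AHGBCE/- → run F
t=13: L0/L1/L2 = FD/AHGBCE/- → run F
t=14: L0/L1/L2 = D/AHGBCEF/- → run D
t=15: L0/L1/L2 = D/AHGBCEF/- → run D
t=16: L0/L1/L2 = -/AHGBCEFD/- → run A
t=17: L0/L1/L2 = -/HGBCEFD/- → run H
t=18: L0/L1/L2 = -/HGBCEFD/- → run H
t=19: L0/L1/L2 = -/HGBCEFD/- → run H
t=20: L0/L1/L2 = -/HGBCEFD/- → run H
t=21: L0/L1/L2 = -/GBCEFD/- → run G
t=22: L0/L1/L2 = -/BCEFD/- → run B
t=23: L0/L1/L2 = -/BCEFD/- → run B
t=24: L0/L1/L2 = -/BCEFD/- → run B
t=25: L0/L1/L2 = -/BCEFD/- → run B
t=26: L0/L1/L2 = -/CEFD/B → run C
t=27: L0/L1/L2 = -/CEFD/B → run C
t=28: L0/L1/L2 = -/CEFD/B → run C
t=29: L0/L1/L2 = -/CEFD/B → run C
t=30: L0/L1/L2 = -/EFD/B → run E
t=31: L0/L1/L2 = -/EFD/B → run E
t=32: L0/L1/L2 = -/EFD/B → run E
t=33: L0/L1/L2 = -/EFD/B → run E
t=34: L0/L1/L2 = -/FD/BE → run F
t=35: L0/L1/L2 = -/D/BE → run D
t=36: L0/L1/L2 = -/D/BE → run D
t=37: L0/L1/L2 = -/-/BE → run B
t=38: L0/L1/L2 = -/-/BE → run B
t=39: L0/L1/L2 = -/-/E → run E
t=40: L0/L1/L2 = -/-/E → run E
t=41: (idle)
t=42: (idle)
t=43: (idle)
t=44: (idle)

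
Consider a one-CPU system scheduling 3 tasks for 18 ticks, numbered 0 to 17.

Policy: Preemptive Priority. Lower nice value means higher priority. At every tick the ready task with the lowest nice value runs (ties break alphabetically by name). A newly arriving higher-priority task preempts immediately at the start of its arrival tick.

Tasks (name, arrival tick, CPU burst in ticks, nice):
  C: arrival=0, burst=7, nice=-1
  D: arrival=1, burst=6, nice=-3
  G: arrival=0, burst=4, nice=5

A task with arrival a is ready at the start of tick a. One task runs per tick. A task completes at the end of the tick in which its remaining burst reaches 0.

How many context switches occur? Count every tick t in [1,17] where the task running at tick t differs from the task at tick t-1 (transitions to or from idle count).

t=0: ready={C,G} → run C
t=1: ready={C,D,G} → run D
t=2: ready={C,D,G} → run D
t=3: ready={C,D,G} → run D
t=4: ready={C,D,G} → run D
t=5: ready={C,D,G} → run D
t=6: ready={C,D,G} → run D
t=7: ready={C,G} → run C
t=8: ready={C,G} → run C
t=9: ready={C,G} → run C
t=10: ready={C,G} → run C
t=11: ready={C,G} → run C
t=12: ready={C,G} → run C
t=13: ready={G} → run G
t=14: ready={G} → run G
t=15: ready={G} → run G
t=16: ready={G} → run G
t=17: (idle)

context switches = 4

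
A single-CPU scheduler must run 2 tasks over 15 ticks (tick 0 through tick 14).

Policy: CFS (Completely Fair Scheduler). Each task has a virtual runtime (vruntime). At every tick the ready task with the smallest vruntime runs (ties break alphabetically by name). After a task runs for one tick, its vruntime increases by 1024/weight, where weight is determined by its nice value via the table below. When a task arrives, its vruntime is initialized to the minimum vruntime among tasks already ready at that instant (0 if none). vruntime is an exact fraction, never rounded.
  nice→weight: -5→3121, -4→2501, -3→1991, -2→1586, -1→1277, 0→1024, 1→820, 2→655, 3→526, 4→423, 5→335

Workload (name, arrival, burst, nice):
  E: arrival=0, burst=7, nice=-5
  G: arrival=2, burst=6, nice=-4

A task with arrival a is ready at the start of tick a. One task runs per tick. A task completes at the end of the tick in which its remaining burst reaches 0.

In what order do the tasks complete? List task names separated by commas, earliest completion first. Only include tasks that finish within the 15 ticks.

t=0: vr[E=0] → run E
t=1: vr[E=1024/3121] → run E
t=2: vr[E=2048/3121 G=2048/3121] → run E
t=3: vr[E=3072/3121 G=2048/3121] → run G
t=4: vr[E=3072/3121 G=8317952/7805621] → run E
t=5: vr[E=4096/3121 G=8317952/7805621] → run G
t=6: vr[E=4096/3121 G=11513856/7805621] → run E
t=7: vr[E=5120/3121 G=11513856/7805621] → run G
t=8: vr[E=5120/3121 G=14709760/7805621] → run E
t=9: vr[E=6144/3121 G=14709760/7805621] → run G
t=10: vr[E=6144/3121 G=17905664/7805621] → run E
t=11: vr[G=17905664/7805621] → run G
t=12: vr[G=21101568/7805621] → run G
t=13: (idle)
t=14: (idle)

completion order = E, G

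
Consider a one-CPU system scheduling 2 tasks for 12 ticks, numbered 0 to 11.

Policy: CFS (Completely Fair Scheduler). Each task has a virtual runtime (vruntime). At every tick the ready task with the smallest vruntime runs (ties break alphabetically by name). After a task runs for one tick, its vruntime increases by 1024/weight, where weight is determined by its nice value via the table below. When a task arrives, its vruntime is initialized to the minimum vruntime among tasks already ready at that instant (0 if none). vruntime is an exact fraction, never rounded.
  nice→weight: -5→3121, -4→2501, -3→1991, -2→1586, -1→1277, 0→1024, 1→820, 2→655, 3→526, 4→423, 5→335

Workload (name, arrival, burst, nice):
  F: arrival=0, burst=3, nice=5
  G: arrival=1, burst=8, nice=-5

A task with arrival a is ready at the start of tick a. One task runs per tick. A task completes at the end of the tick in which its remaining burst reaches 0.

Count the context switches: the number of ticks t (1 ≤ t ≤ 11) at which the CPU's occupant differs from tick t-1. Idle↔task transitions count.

context switches = 3

t=0: vr[F=0] → run F
t=1: vr[F=1024/335 G=1024/335] → run F
t=2: vr[F=2048/335 G=1024/335] → run G
t=3: vr[F=2048/335 G=3538944/1045535] → run G
t=4: vr[F=2048/335 G=3881984/1045535] → run G
t=5: vr[F=2048/335 G=4225024/1045535] → run G
t=6: vr[F=2048/335 G=4568064/1045535] → run G
t=7: vr[F=2048/335 G=4911104/1045535] → run G
t=8: vr[F=2048/335 G=5254144/1045535] → run G
t=9: vr[F=2048/335 G=5597184/1045535] → run G
t=10: vr[F=2048/335] → run F
t=11: (idle)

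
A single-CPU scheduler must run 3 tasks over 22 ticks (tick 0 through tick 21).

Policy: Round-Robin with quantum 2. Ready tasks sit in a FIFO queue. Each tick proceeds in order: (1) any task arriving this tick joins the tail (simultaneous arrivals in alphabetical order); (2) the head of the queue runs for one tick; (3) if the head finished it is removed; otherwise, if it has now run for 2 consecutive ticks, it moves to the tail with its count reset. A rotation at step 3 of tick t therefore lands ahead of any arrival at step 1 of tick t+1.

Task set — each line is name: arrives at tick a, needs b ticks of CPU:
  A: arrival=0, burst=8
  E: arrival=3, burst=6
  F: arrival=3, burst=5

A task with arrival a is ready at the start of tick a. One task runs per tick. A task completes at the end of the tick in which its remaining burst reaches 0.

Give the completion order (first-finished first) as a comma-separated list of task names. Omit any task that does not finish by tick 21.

completion order = A, E, F

t=0: queue=[A] q_used=0 → run A
t=1: queue=[A] q_used=1 → run A
t=2: queue=[A] q_used=0 → run A
t=3: queue=[A,E,F] q_used=1 → run A
t=4: queue=[E,F,A] q_used=0 → run E
t=5: queue=[E,F,A] q_used=1 → run E
t=6: queue=[F,A,E] q_used=0 → run F
t=7: queue=[F,A,E] q_used=1 → run F
t=8: queue=[A,E,F] q_used=0 → run A
t=9: queue=[A,E,F] q_used=1 → run A
t=10: queue=[E,F,A] q_used=0 → run E
t=11: queue=[E,F,A] q_used=1 → run E
t=12: queue=[F,A,E] q_used=0 → run F
t=13: queue=[F,A,E] q_used=1 → run F
t=14: queue=[A,E,F] q_used=0 → run A
t=15: queue=[A,E,F] q_used=1 → run A
t=16: queue=[E,F] q_used=0 → run E
t=17: queue=[E,F] q_used=1 → run E
t=18: queue=[F] q_used=0 → run F
t=19: (idle)
t=20: (idle)
t=21: (idle)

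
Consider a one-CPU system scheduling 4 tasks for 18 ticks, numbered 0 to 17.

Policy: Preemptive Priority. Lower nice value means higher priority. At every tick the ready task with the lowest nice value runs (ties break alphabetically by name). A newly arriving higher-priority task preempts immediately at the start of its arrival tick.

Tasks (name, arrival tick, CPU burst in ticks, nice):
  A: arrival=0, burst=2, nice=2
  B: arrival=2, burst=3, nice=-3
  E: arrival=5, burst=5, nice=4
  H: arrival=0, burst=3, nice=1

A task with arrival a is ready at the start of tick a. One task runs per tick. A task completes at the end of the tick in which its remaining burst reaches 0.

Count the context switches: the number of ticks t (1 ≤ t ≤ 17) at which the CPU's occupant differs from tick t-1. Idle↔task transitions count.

context switches = 5

t=0: ready={A,H} → run H
t=1: ready={A,H} → run H
t=2: ready={A,B,H} → run B
t=3: ready={A,B,H} → run B
t=4: ready={A,B,H} → run B
t=5: ready={A,E,H} → run H
t=6: ready={A,E} → run A
t=7: ready={A,E} → run A
t=8: ready={E} → run E
t=9: ready={E} → run E
t=10: ready={E} → run E
t=11: ready={E} → run E
t=12: ready={E} → run E
t=13: (idle)
t=14: (idle)
t=15: (idle)
t=16: (idle)
t=17: (idle)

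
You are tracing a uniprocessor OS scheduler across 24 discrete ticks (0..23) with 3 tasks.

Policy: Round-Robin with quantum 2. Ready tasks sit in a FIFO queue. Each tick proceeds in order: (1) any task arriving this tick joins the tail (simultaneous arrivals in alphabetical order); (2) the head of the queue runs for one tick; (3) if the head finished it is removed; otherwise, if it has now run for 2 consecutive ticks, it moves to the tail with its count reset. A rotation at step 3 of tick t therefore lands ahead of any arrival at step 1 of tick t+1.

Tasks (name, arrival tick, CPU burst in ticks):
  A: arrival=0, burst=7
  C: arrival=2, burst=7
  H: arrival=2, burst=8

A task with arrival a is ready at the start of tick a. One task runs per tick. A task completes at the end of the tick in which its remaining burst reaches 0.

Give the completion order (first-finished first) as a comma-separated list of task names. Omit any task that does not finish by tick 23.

t=0: queue=[A] q_used=0 → run A
t=1: queue=[A] q_used=1 → run A
t=2: queue=[A,C,H] q_used=0 → run A
t=3: queue=[A,C,H] q_used=1 → run A
t=4: queue=[C,H,A] q_used=0 → run C
t=5: queue=[C,H,A] q_used=1 → run C
t=6: queue=[H,A,C] q_used=0 → run H
t=7: queue=[H,A,C] q_used=1 → run H
t=8: queue=[A,C,H] q_used=0 → run A
t=9: queue=[A,C,H] q_used=1 → run A
t=10: queue=[C,H,A] q_used=0 → run C
t=11: queue=[C,H,A] q_used=1 → run C
t=12: queue=[H,A,C] q_used=0 → run H
t=13: queue=[H,A,C] q_used=1 → run H
t=14: queue=[A,C,H] q_used=0 → run A
t=15: queue=[C,H] q_used=0 → run C
t=16: queue=[C,H] q_used=1 → run C
t=17: queue=[H,C] q_used=0 → run H
t=18: queue=[H,C] q_used=1 → run H
t=19: queue=[C,H] q_used=0 → run C
t=20: queue=[H] q_used=0 → run H
t=21: queue=[H] q_used=1 → run H
t=22: (idle)
t=23: (idle)

completion order = A, C, H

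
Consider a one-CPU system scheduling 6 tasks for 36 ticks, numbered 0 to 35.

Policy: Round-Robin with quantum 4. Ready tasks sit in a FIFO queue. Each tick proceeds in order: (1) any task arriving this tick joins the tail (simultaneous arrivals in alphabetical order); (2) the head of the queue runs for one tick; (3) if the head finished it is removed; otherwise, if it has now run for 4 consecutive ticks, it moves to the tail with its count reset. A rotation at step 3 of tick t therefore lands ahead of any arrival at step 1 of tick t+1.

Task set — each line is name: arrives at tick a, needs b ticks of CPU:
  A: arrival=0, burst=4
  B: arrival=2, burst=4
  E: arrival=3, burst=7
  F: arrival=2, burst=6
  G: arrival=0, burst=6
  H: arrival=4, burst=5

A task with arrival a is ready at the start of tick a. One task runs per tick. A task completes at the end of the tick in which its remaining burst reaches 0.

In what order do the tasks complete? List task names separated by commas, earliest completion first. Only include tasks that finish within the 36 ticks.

completion order = A, B, G, F, E, H

t=0: queue=[A,G] q_used=0 → run A
t=1: queue=[A,G] q_used=1 → run A
t=2: queue=[A,G,B,F] q_used=2 → run A
t=3: queue=[A,G,B,F,E] q_used=3 → run A
t=4: queue=[G,B,F,E,H] q_used=0 → run G
t=5: queue=[G,B,F,E,H] q_used=1 → run G
t=6: queue=[G,B,F,E,H] q_used=2 → run G
t=7: queue=[G,B,F,E,H] q_used=3 → run G
t=8: queue=[B,F,E,H,G] q_used=0 → run B
t=9: queue=[B,F,E,H,G] q_used=1 → run B
t=10: queue=[B,F,E,H,G] q_used=2 → run B
t=11: queue=[B,F,E,H,G] q_used=3 → run B
t=12: queue=[F,E,H,G] q_used=0 → run F
t=13: queue=[F,E,H,G] q_used=1 → run F
t=14: queue=[F,E,H,G] q_used=2 → run F
t=15: queue=[F,E,H,G] q_used=3 → run F
t=16: queue=[E,H,G,F] q_used=0 → run E
t=17: queue=[E,H,G,F] q_used=1 → run E
t=18: queue=[E,H,G,F] q_used=2 → run E
t=19: queue=[E,H,G,F] q_used=3 → run E
t=20: queue=[H,G,F,E] q_used=0 → run H
t=21: queue=[H,G,F,E] q_used=1 → run H
t=22: queue=[H,G,F,E] q_used=2 → run H
t=23: queue=[H,G,F,E] q_used=3 → run H
t=24: queue=[G,F,E,H] q_used=0 → run G
t=25: queue=[G,F,E,H] q_used=1 → run G
t=26: queue=[F,E,H] q_used=0 → run F
t=27: queue=[F,E,H] q_used=1 → run F
t=28: queue=[E,H] q_used=0 → run E
t=29: queue=[E,H] q_used=1 → run E
t=30: queue=[E,H] q_used=2 → run E
t=31: queue=[H] q_used=0 → run H
t=32: (idle)
t=33: (idle)
t=34: (idle)
t=35: (idle)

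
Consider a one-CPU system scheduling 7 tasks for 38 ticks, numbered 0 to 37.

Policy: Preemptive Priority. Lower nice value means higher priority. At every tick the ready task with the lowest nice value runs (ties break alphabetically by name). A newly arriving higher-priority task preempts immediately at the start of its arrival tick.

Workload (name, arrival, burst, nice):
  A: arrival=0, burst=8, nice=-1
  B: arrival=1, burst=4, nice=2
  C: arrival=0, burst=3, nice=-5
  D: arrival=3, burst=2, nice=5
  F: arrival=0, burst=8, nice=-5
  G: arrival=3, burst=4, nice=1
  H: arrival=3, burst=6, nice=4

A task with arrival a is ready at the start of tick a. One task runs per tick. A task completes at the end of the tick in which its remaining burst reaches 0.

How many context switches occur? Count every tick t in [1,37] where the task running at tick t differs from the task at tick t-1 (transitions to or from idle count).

context switches = 7

t=0: ready={A,C,F} → run C
t=1: ready={A,B,C,F} → run C
t=2: ready={A,B,C,F} → run C
t=3: ready={A,B,D,F,G,H} → run F
t=4: ready={A,B,D,F,G,H} → run F
t=5: ready={A,B,D,F,G,H} → run F
t=6: ready={A,B,D,F,G,H} → run F
t=7: ready={A,B,D,F,G,H} → run F
t=8: ready={A,B,D,F,G,H} → run F
t=9: ready={A,B,D,F,G,H} → run F
t=10: ready={A,B,D,F,G,H} → run F
t=11: ready={A,B,D,G,H} → run A
t=12: ready={A,B,D,G,H} → run A
t=13: ready={A,B,D,G,H} → run A
t=14: ready={A,B,D,G,H} → run A
t=15: ready={A,B,D,G,H} → run A
t=16: ready={A,B,D,G,H} → run A
t=17: ready={A,B,D,G,H} → run A
t=18: ready={A,B,D,G,H} → run A
t=19: ready={B,D,G,H} → run G
t=20: ready={B,D,G,H} → run G
t=21: ready={B,D,G,H} → run G
t=22: ready={B,D,G,H} → run G
t=23: ready={B,D,H} → run B
t=24: ready={B,D,H} → run B
t=25: ready={B,D,H} → run B
t=26: ready={B,D,H} → run B
t=27: ready={D,H} → run H
t=28: ready={D,H} → run H
t=29: ready={D,H} → run H
t=30: ready={D,H} → run H
t=31: ready={D,H} → run H
t=32: ready={D,H} → run H
t=33: ready={D} → run D
t=34: ready={D} → run D
t=35: (idle)
t=36: (idle)
t=37: (idle)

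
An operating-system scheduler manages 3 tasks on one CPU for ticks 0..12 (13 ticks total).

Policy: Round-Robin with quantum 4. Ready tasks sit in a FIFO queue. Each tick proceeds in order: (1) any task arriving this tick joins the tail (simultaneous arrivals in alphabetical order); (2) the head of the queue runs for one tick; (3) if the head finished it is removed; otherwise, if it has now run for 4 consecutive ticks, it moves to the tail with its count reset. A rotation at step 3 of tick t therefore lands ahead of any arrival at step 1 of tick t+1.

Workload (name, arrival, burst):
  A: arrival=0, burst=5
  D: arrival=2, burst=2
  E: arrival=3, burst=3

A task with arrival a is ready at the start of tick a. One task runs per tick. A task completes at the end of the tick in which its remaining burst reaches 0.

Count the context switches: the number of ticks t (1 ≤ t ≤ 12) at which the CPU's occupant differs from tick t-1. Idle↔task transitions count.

t=0: queue=[A] q_used=0 → run A
t=1: queue=[A] q_used=1 → run A
t=2: queue=[A,D] q_used=2 → run A
t=3: queue=[A,D,E] q_used=3 → run A
t=4: queue=[D,E,A] q_used=0 → run D
t=5: queue=[D,E,A] q_used=1 → run D
t=6: queue=[E,A] q_used=0 → run E
t=7: queue=[E,A] q_used=1 → run E
t=8: queue=[E,A] q_used=2 → run E
t=9: queue=[A] q_used=0 → run A
t=10: (idle)
t=11: (idle)
t=12: (idle)

context switches = 4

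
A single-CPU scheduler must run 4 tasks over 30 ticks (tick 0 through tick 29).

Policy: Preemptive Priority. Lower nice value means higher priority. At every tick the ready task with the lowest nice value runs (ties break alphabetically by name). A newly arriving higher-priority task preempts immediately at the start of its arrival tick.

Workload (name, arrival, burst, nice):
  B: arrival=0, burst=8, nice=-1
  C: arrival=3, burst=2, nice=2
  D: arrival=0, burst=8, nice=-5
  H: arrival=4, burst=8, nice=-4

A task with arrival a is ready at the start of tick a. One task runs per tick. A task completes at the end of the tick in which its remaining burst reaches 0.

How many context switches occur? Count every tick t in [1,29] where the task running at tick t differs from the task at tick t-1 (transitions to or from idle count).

t=0: ready={B,D} → run D
t=1: ready={B,D} → run D
t=2: ready={B,D} → run D
t=3: ready={B,C,D} → run D
t=4: ready={B,C,D,H} → run D
t=5: ready={B,C,D,H} → run D
t=6: ready={B,C,D,H} → run D
t=7: ready={B,C,D,H} → run D
t=8: ready={B,C,H} → run H
t=9: ready={B,C,H} → run H
t=10: ready={B,C,H} → run H
t=11: ready={B,C,H} → run H
t=12: ready={B,C,H} → run H
t=13: ready={B,C,H} → run H
t=14: ready={B,C,H} → run H
t=15: ready={B,C,H} → run H
t=16: ready={B,C} → run B
t=17: ready={B,C} → run B
t=18: ready={B,C} → run B
t=19: ready={B,C} → run B
t=20: ready={B,C} → run B
t=21: ready={B,C} → run B
t=22: ready={B,C} → run B
t=23: ready={B,C} → run B
t=24: ready={C} → run C
t=25: ready={C} → run C
t=26: (idle)
t=27: (idle)
t=28: (idle)
t=29: (idle)

context switches = 4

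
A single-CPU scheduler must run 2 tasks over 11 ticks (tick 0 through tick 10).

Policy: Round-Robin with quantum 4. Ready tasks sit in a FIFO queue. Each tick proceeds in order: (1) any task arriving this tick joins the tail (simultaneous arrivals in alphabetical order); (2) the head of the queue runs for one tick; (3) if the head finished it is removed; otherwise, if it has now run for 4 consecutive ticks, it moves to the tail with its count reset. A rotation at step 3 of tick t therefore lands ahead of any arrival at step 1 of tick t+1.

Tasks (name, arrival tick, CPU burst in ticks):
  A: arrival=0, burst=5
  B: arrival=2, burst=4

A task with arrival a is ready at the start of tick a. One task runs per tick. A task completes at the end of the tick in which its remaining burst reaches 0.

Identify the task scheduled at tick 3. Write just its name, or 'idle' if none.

running at tick 3 = A

t=0: queue=[A] q_used=0 → run A
t=1: queue=[A] q_used=1 → run A
t=2: queue=[A,B] q_used=2 → run A
t=3: queue=[A,B] q_used=3 → run A
t=4: queue=[B,A] q_used=0 → run B
t=5: queue=[B,A] q_used=1 → run B
t=6: queue=[B,A] q_used=2 → run B
t=7: queue=[B,A] q_used=3 → run B
t=8: queue=[A] q_used=0 → run A
t=9: (idle)
t=10: (idle)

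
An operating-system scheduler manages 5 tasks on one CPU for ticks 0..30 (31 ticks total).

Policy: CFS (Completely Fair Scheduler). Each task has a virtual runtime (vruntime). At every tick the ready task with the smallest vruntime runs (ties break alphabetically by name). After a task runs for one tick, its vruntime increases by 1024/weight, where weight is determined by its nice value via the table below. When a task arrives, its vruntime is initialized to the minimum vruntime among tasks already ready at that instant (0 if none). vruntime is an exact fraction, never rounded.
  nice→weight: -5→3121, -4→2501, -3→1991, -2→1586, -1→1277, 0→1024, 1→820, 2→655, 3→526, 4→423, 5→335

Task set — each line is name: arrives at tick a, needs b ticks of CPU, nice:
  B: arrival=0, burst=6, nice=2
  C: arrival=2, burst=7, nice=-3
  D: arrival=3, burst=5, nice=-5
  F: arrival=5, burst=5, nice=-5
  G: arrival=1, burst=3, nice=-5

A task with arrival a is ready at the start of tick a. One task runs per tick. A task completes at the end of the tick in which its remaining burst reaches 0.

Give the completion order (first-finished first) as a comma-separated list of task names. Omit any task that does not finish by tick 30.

completion order = G, D, F, C, B

t=0: vr[B=0] → run B
t=1: vr[B=1024/655 G=1024/655] → run B
t=2: vr[B=2048/655 C=1024/655 G=1024/655] → run C
t=3: vr[B=2048/655 C=2709504/1304105 D=1024/655 G=1024/655] → run D
t=4: vr[B=2048/655 C=2709504/1304105 D=3866624/2044255 G=1024/655] → run G
t=5: vr[B=2048/655 C=2709504/1304105 D=3866624/2044255 F=3866624/2044255 G=3866624/2044255] → run D
t=6: vr[B=2048/655 C=2709504/1304105 D=4537344/2044255 F=3866624/2044255 G=3866624/2044255] → run F
t=7: vr[B=2048/655 C=2709504/1304105 D=4537344/2044255 F=4537344/2044255 G=3866624/2044255] → run G
t=8: vr[B=2048/655 C=2709504/1304105 D=4537344/2044255 F=4537344/2044255 G=4537344/2044255] → run C
t=9: vr[B=2048/655 C=3380224/1304105 D=4537344/2044255 F=4537344/2044255 G=4537344/2044255] → run D
t=10: vr[B=2048/655 C=3380224/1304105 D=5208064/2044255 F=4537344/2044255 G=4537344/2044255] → run F
t=11: vr[B=2048/655 C=3380224/1304105 D=5208064/2044255 F=5208064/2044255 G=4537344/2044255] → run G
t=12: vr[B=2048/655 C=3380224/1304105 D=5208064/2044255 F=5208064/2044255] → run D
t=13: vr[B=2048/655 C=3380224/1304105 D=5878784/2044255 F=5208064/2044255] → run F
t=14: vr[B=2048/655 C=3380224/1304105 D=5878784/2044255 F=5878784/2044255] → run C
t=15: vr[B=2048/655 C=4050944/1304105 D=5878784/2044255 F=5878784/2044255] → run D
t=16: vr[B=2048/655 C=4050944/1304105 F=5878784/2044255] → run F
t=17: vr[B=2048/655 C=4050944/1304105 F=6549504/2044255] → run C
t=18: vr[B=2048/655 C=4721664/1304105 F=6549504/2044255] → run B
t=19: vr[B=3072/655 C=4721664/1304105 F=6549504/2044255] → run F
t=20: vr[B=3072/655 C=4721664/1304105] → run C
t=21: vr[B=3072/655 C=5392384/1304105] → run C
t=22: vr[B=3072/655 C=6063104/1304105] → run C
t=23: vr[B=3072/655] → run B
t=24: vr[B=4096/655] → run B
t=25: vr[B=1024/131] → run B
t=26: (idle)
t=27: (idle)
t=28: (idle)
t=29: (idle)
t=30: (idle)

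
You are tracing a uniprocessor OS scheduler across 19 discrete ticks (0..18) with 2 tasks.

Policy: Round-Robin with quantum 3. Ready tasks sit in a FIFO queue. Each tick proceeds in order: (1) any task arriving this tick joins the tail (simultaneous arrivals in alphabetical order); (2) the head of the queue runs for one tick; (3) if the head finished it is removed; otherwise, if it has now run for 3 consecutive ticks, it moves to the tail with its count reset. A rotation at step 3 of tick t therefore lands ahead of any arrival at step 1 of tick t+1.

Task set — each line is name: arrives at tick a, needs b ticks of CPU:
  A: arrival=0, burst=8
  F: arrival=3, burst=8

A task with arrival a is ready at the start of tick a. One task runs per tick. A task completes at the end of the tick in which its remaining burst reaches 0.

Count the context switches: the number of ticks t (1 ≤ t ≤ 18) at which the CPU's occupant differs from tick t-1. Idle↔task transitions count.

context switches = 4

t=0: queue=[A] q_used=0 → run A
t=1: queue=[A] q_used=1 → run A
t=2: queue=[A] q_used=2 → run A
t=3: queue=[A,F] q_used=0 → run A
t=4: queue=[A,F] q_used=1 → run A
t=5: queue=[A,F] q_used=2 → run A
t=6: queue=[F,A] q_used=0 → run F
t=7: queue=[F,A] q_used=1 → run F
t=8: queue=[F,A] q_used=2 → run F
t=9: queue=[A,F] q_used=0 → run A
t=10: queue=[A,F] q_used=1 → run A
t=11: queue=[F] q_used=0 → run F
t=12: queue=[F] q_used=1 → run F
t=13: queue=[F] q_used=2 → run F
t=14: queue=[F] q_used=0 → run F
t=15: queue=[F] q_used=1 → run F
t=16: (idle)
t=17: (idle)
t=18: (idle)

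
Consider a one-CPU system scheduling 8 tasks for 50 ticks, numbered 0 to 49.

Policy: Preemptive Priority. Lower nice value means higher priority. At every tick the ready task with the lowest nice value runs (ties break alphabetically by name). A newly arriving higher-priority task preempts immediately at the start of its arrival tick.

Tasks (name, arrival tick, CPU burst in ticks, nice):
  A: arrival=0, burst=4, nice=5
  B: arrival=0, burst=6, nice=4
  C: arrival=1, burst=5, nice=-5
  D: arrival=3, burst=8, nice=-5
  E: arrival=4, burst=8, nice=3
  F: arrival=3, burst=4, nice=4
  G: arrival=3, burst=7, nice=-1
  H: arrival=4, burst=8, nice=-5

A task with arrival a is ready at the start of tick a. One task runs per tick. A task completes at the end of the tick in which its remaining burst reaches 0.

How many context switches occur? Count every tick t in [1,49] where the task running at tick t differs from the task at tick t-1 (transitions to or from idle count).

context switches = 8

t=0: ready={A,B} → run B
t=1: ready={A,B,C} → run C
t=2: ready={A,B,C} → run C
t=3: ready={A,B,C,D,F,G} → run C
t=4: ready={A,B,C,D,E,F,G,H} → run C
t=5: ready={A,B,C,D,E,F,G,H} → run C
t=6: ready={A,B,D,E,F,G,H} → run D
t=7: ready={A,B,D,E,F,G,H} → run D
t=8: ready={A,B,D,E,F,G,H} → run D
t=9: ready={A,B,D,E,F,G,H} → run D
t=10: ready={A,B,D,E,F,G,H} → run D
t=11: ready={A,B,D,E,F,G,H} → run D
t=12: ready={A,B,D,E,F,G,H} → run D
t=13: ready={A,B,D,E,F,G,H} → run D
t=14: ready={A,B,E,F,G,H} → run H
t=15: ready={A,B,E,F,G,H} → run H
t=16: ready={A,B,E,F,G,H} → run H
t=17: ready={A,B,E,F,G,H} → run H
t=18: ready={A,B,E,F,G,H} → run H
t=19: ready={A,B,E,F,G,H} → run H
t=20: ready={A,B,E,F,G,H} → run H
t=21: ready={A,B,E,F,G,H} → run H
t=22: ready={A,B,E,F,G} → run G
t=23: ready={A,B,E,F,G} → run G
t=24: ready={A,B,E,F,G} → run G
t=25: ready={A,B,E,F,G} → run G
t=26: ready={A,B,E,F,G} → run G
t=27: ready={A,B,E,F,G} → run G
t=28: ready={A,B,E,F,G} → run G
t=29: ready={A,B,E,F} → run E
t=30: ready={A,B,E,F} → run E
t=31: ready={A,B,E,F} → run E
t=32: ready={A,B,E,F} → run E
t=33: ready={A,B,E,F} → run E
t=34: ready={A,B,E,F} → run E
t=35: ready={A,B,E,F} → run E
t=36: ready={A,B,E,F} → run E
t=37: ready={A,B,F} → run B
t=38: ready={A,B,F} → run B
t=39: ready={A,B,F} → run B
t=40: ready={A,B,F} → run B
t=41: ready={A,B,F} → run B
t=42: ready={A,F} → run F
t=43: ready={A,F} → run F
t=44: ready={A,F} → run F
t=45: ready={A,F} → run F
t=46: ready={A} → run A
t=47: ready={A} → run A
t=48: ready={A} → run A
t=49: ready={A} → run A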